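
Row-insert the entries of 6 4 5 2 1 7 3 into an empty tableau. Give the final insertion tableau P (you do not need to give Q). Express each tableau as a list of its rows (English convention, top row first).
P = [[1, 3, 7], [2, 5], [4], [6]]

Insert 6: appended to row 1. P = [[6]].
Insert 4: 4 bumps 6 from row 1; 6 starts row 2. P = [[4], [6]].
Insert 5: appended to row 1. P = [[4, 5], [6]].
Insert 2: 2 bumps 4 from row 1; 4 bumps 6 from row 2; 6 starts row 3. P = [[2, 5], [4], [6]].
Insert 1: 1 bumps 2 from row 1; 2 bumps 4 from row 2; 4 bumps 6 from row 3; 6 starts row 4. P = [[1, 5], [2], [4], [6]].
Insert 7: appended to row 1. P = [[1, 5, 7], [2], [4], [6]].
Insert 3: 3 bumps 5 from row 1; 5 appends to row 2. P = [[1, 3, 7], [2, 5], [4], [6]].

So P = [[1, 3, 7], [2, 5], [4], [6]].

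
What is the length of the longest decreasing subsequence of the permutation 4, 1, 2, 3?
2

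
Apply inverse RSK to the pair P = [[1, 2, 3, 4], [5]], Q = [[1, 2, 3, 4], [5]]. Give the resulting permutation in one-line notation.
Reverse the RSK construction: for i from n down to 1, find the cell of Q containing i, remove the entry at that cell from P, and reverse-bump it up through P; the value ejected from row 1 is w(i).

Step i=5: Q has 5 at row 2, column 1; remove 5 from row 2 of P and reverse-bump: 5 enters row 1 and ejects 4. So w(5) = 4. P is now [[1, 2, 3, 5]].
Step i=4: Q has 4 at row 1, column 4; remove that cell from P, ejecting 5. So w(4) = 5. P is now [[1, 2, 3]].
Step i=3: Q has 3 at row 1, column 3; remove that cell from P, ejecting 3. So w(3) = 3. P is now [[1, 2]].
Step i=2: Q has 2 at row 1, column 2; remove that cell from P, ejecting 2. So w(2) = 2. P is now [[1]].
Step i=1: Q has 1 at row 1, column 1; remove that cell from P, ejecting 1. So w(1) = 1. P is now [].

So w = 1 2 3 5 4.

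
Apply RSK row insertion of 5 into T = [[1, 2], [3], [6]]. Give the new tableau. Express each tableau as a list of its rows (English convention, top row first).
5 is larger than every entry of row 1, so it is appended to row 1. The new tableau is [[1, 2, 5], [3], [6]].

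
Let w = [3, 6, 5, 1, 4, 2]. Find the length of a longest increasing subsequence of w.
2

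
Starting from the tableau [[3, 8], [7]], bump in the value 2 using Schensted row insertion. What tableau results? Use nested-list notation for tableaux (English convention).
[[2, 8], [3], [7]]

In row 1, 2 replaces 3 (the leftmost entry greater than 2); 3 is bumped to row 2. In row 2, 3 replaces 7 (the leftmost entry greater than 3); 7 is bumped to row 3. 7 starts a new row 3. The new tableau is [[2, 8], [3], [7]].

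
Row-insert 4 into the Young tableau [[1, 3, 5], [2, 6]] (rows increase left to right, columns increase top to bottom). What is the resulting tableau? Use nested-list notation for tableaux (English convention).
In row 1, 4 replaces 5 (the leftmost entry greater than 4); 5 is bumped to row 2. In row 2, 5 replaces 6 (the leftmost entry greater than 5); 6 is bumped to row 3. 6 starts a new row 3. The new tableau is [[1, 3, 4], [2, 5], [6]].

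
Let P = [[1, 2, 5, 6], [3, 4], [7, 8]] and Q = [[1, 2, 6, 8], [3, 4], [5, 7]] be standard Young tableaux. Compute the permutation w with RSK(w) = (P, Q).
Reverse RSK: for i = n, n-1, ..., 1, locate i in Q, remove the corresponding corner cell from P, and reverse-bump its entry up through P; the value ejected from row 1 is w(i).

So w = 7 8 3 4 1 5 2 6.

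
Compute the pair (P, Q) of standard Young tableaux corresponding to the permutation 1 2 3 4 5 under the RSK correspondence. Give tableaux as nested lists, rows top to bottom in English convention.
Insert each entry of the permutation into P by Schensted row insertion, recording in Q the position of each new cell.

Insert 1: appended to row 1. P = [[1]], Q = [[1]].
Insert 2: appended to row 1. P = [[1, 2]], Q = [[1, 2]].
Insert 3: appended to row 1. P = [[1, 2, 3]], Q = [[1, 2, 3]].
Insert 4: appended to row 1. P = [[1, 2, 3, 4]], Q = [[1, 2, 3, 4]].
Insert 5: appended to row 1. P = [[1, 2, 3, 4, 5]], Q = [[1, 2, 3, 4, 5]].

So P = [[1, 2, 3, 4, 5]], Q = [[1, 2, 3, 4, 5]].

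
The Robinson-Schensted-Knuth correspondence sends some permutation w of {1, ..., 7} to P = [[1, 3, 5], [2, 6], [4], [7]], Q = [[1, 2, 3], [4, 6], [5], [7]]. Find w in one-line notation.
Reverse the RSK construction: for i from n down to 1, find the cell of Q containing i, remove the entry at that cell from P, and reverse-bump it up through P; the value ejected from row 1 is w(i).

Step i=7: Q has 7 at row 4, column 1; remove 7 from row 4 of P and reverse-bump: 7 enters row 3 and ejects 4; 4 enters row 2 and ejects 2; 2 enters row 1 and ejects 1. So w(7) = 1. P is now [[2, 3, 5], [4, 6], [7]].
Step i=6: Q has 6 at row 2, column 2; remove 6 from row 2 of P and reverse-bump: 6 enters row 1 and ejects 5. So w(6) = 5. P is now [[2, 3, 6], [4], [7]].
Step i=5: Q has 5 at row 3, column 1; remove 7 from row 3 of P and reverse-bump: 7 enters row 2 and ejects 4; 4 enters row 1 and ejects 3. So w(5) = 3. P is now [[2, 4, 6], [7]].
Step i=4: Q has 4 at row 2, column 1; remove 7 from row 2 of P and reverse-bump: 7 enters row 1 and ejects 6. So w(4) = 6. P is now [[2, 4, 7]].
Step i=3: Q has 3 at row 1, column 3; remove that cell from P, ejecting 7. So w(3) = 7. P is now [[2, 4]].
Step i=2: Q has 2 at row 1, column 2; remove that cell from P, ejecting 4. So w(2) = 4. P is now [[2]].
Step i=1: Q has 1 at row 1, column 1; remove that cell from P, ejecting 2. So w(1) = 2. P is now [].

So w = 2 4 7 6 3 5 1.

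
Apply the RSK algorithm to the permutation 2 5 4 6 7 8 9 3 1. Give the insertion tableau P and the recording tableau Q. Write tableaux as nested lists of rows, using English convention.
P = [[1, 3, 6, 7, 8, 9], [2], [4], [5]], Q = [[1, 2, 4, 5, 6, 7], [3], [8], [9]]

Insert each entry of the permutation into P by Schensted row insertion, recording in Q the position of each new cell.

Insert 2: appended to row 1. P = [[2]].
Insert 5: appended to row 1. P = [[2, 5]].
Insert 4: 4 bumps 5 from row 1; 5 starts row 2. P = [[2, 4], [5]].
Insert 6: appended to row 1. P = [[2, 4, 6], [5]].
Insert 7: appended to row 1. P = [[2, 4, 6, 7], [5]].
Insert 8: appended to row 1. P = [[2, 4, 6, 7, 8], [5]].
Insert 9: appended to row 1. P = [[2, 4, 6, 7, 8, 9], [5]].
Insert 3: 3 bumps 4 from row 1; 4 bumps 5 from row 2; 5 starts row 3. P = [[2, 3, 6, 7, 8, 9], [4], [5]].
Insert 1: 1 bumps 2 from row 1; 2 bumps 4 from row 2; 4 bumps 5 from row 3; 5 starts row 4. P = [[1, 3, 6, 7, 8, 9], [2], [4], [5]].

So P = [[1, 3, 6, 7, 8, 9], [2], [4], [5]], Q = [[1, 2, 4, 5, 6, 7], [3], [8], [9]].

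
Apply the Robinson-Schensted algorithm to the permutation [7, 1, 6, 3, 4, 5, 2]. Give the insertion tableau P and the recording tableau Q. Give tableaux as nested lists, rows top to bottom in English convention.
Insert each entry of the permutation into P by Schensted row insertion, recording in Q the position of each new cell.

Insert 7: appended to row 1. P = [[7]], Q = [[1]].
Insert 1: 1 bumps 7 from row 1; 7 starts row 2. P = [[1], [7]], Q = [[1], [2]].
Insert 6: appended to row 1. P = [[1, 6], [7]], Q = [[1, 3], [2]].
Insert 3: 3 bumps 6 from row 1; 6 bumps 7 from row 2; 7 starts row 3. P = [[1, 3], [6], [7]], Q = [[1, 3], [2], [4]].
Insert 4: appended to row 1. P = [[1, 3, 4], [6], [7]], Q = [[1, 3, 5], [2], [4]].
Insert 5: appended to row 1. P = [[1, 3, 4, 5], [6], [7]], Q = [[1, 3, 5, 6], [2], [4]].
Insert 2: 2 bumps 3 from row 1; 3 bumps 6 from row 2; 6 bumps 7 from row 3; 7 starts row 4. P = [[1, 2, 4, 5], [3], [6], [7]], Q = [[1, 3, 5, 6], [2], [4], [7]].

So P = [[1, 2, 4, 5], [3], [6], [7]], Q = [[1, 3, 5, 6], [2], [4], [7]].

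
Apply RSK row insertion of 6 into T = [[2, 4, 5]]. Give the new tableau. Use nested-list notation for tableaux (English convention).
6 is larger than every entry of row 1, so it is appended to row 1. The new tableau is [[2, 4, 5, 6]].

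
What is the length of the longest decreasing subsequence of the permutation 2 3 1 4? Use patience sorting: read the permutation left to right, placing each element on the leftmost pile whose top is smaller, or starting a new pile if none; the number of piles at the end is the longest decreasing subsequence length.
2: new pile. tops = [2]
3: onto pile 1 (replacing 2). tops = [3]
1: new pile. tops = [3, 1]
4: onto pile 1 (replacing 3). tops = [4, 1]

2 piles, so the longest decreasing subsequence has length 2.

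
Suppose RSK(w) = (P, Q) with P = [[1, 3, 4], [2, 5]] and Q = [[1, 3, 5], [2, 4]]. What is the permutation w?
Reverse RSK: for i = n, n-1, ..., 1, locate i in Q, remove the corresponding corner cell from P, and reverse-bump its entry up through P; the value ejected from row 1 is w(i).

So w = 2 1 5 3 4.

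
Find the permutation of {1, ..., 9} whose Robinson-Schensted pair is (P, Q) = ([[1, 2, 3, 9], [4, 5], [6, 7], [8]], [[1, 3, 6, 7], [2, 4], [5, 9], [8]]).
6 1 8 7 4 5 9 2 3

Reverse the RSK construction: for i from n down to 1, find the cell of Q containing i, remove the entry at that cell from P, and reverse-bump it up through P; the value ejected from row 1 is w(i).

Step i=9: Q has 9 at row 3, column 2; remove 7 from row 3 of P and reverse-bump: 7 enters row 2 and ejects 5; 5 enters row 1 and ejects 3. So w(9) = 3. P is now [[1, 2, 5, 9], [4, 7], [6], [8]].
Step i=8: Q has 8 at row 4, column 1; remove 8 from row 4 of P and reverse-bump: 8 enters row 3 and ejects 6; 6 enters row 2 and ejects 4; 4 enters row 1 and ejects 2. So w(8) = 2. P is now [[1, 4, 5, 9], [6, 7], [8]].
Step i=7: Q has 7 at row 1, column 4; remove that cell from P, ejecting 9. So w(7) = 9. P is now [[1, 4, 5], [6, 7], [8]].
Step i=6: Q has 6 at row 1, column 3; remove that cell from P, ejecting 5. So w(6) = 5. P is now [[1, 4], [6, 7], [8]].
Step i=5: Q has 5 at row 3, column 1; remove 8 from row 3 of P and reverse-bump: 8 enters row 2 and ejects 7; 7 enters row 1 and ejects 4. So w(5) = 4. P is now [[1, 7], [6, 8]].
Step i=4: Q has 4 at row 2, column 2; remove 8 from row 2 of P and reverse-bump: 8 enters row 1 and ejects 7. So w(4) = 7. P is now [[1, 8], [6]].
Step i=3: Q has 3 at row 1, column 2; remove that cell from P, ejecting 8. So w(3) = 8. P is now [[1], [6]].
Step i=2: Q has 2 at row 2, column 1; remove 6 from row 2 of P and reverse-bump: 6 enters row 1 and ejects 1. So w(2) = 1. P is now [[6]].
Step i=1: Q has 1 at row 1, column 1; remove that cell from P, ejecting 6. So w(1) = 6. P is now [].

So w = 6 1 8 7 4 5 9 2 3.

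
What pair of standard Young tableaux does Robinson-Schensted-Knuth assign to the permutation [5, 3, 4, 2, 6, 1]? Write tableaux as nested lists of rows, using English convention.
Insert each entry of the permutation into P by Schensted row insertion, recording in Q the position of each new cell.

Insert 5: appended to row 1. P = [[5]], Q = [[1]].
Insert 3: 3 bumps 5 from row 1; 5 starts row 2. P = [[3], [5]], Q = [[1], [2]].
Insert 4: appended to row 1. P = [[3, 4], [5]], Q = [[1, 3], [2]].
Insert 2: 2 bumps 3 from row 1; 3 bumps 5 from row 2; 5 starts row 3. P = [[2, 4], [3], [5]], Q = [[1, 3], [2], [4]].
Insert 6: appended to row 1. P = [[2, 4, 6], [3], [5]], Q = [[1, 3, 5], [2], [4]].
Insert 1: 1 bumps 2 from row 1; 2 bumps 3 from row 2; 3 bumps 5 from row 3; 5 starts row 4. P = [[1, 4, 6], [2], [3], [5]], Q = [[1, 3, 5], [2], [4], [6]].

So P = [[1, 4, 6], [2], [3], [5]], Q = [[1, 3, 5], [2], [4], [6]].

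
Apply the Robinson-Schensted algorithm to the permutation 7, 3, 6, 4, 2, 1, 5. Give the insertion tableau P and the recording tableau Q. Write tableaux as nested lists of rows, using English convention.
P = [[1, 4, 5], [2], [3], [6], [7]], Q = [[1, 3, 7], [2], [4], [5], [6]]

Insert each entry of the permutation into P by Schensted row insertion, recording in Q the position of each new cell.

Insert 7: appended to row 1. P = [[7]].
Insert 3: 3 bumps 7 from row 1; 7 starts row 2. P = [[3], [7]].
Insert 6: appended to row 1. P = [[3, 6], [7]].
Insert 4: 4 bumps 6 from row 1; 6 bumps 7 from row 2; 7 starts row 3. P = [[3, 4], [6], [7]].
Insert 2: 2 bumps 3 from row 1; 3 bumps 6 from row 2; 6 bumps 7 from row 3; 7 starts row 4. P = [[2, 4], [3], [6], [7]].
Insert 1: 1 bumps 2 from row 1; 2 bumps 3 from row 2; 3 bumps 6 from row 3; 6 bumps 7 from row 4; 7 starts row 5. P = [[1, 4], [2], [3], [6], [7]].
Insert 5: appended to row 1. P = [[1, 4, 5], [2], [3], [6], [7]].

So P = [[1, 4, 5], [2], [3], [6], [7]], Q = [[1, 3, 7], [2], [4], [5], [6]].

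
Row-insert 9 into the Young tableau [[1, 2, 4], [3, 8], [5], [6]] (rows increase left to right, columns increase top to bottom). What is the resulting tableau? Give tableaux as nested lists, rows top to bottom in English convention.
9 is larger than every entry of row 1, so it is appended to row 1. The new tableau is [[1, 2, 4, 9], [3, 8], [5], [6]].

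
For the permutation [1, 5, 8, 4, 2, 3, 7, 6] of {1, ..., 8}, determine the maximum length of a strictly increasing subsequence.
4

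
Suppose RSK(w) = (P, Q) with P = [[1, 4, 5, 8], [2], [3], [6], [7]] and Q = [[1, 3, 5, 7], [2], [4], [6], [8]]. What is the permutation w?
Reverse the RSK construction: for i from n down to 1, find the cell of Q containing i, remove the entry at that cell from P, and reverse-bump it up through P; the value ejected from row 1 is w(i).

Step i=8: Q has 8 at row 5, column 1; remove 7 from row 5 of P and reverse-bump: 7 enters row 4 and ejects 6; 6 enters row 3 and ejects 3; 3 enters row 2 and ejects 2; 2 enters row 1 and ejects 1. So w(8) = 1. P is now [[2, 4, 5, 8], [3], [6], [7]].
Step i=7: Q has 7 at row 1, column 4; remove that cell from P, ejecting 8. So w(7) = 8. P is now [[2, 4, 5], [3], [6], [7]].
Step i=6: Q has 6 at row 4, column 1; remove 7 from row 4 of P and reverse-bump: 7 enters row 3 and ejects 6; 6 enters row 2 and ejects 3; 3 enters row 1 and ejects 2. So w(6) = 2. P is now [[3, 4, 5], [6], [7]].
Step i=5: Q has 5 at row 1, column 3; remove that cell from P, ejecting 5. So w(5) = 5. P is now [[3, 4], [6], [7]].
Step i=4: Q has 4 at row 3, column 1; remove 7 from row 3 of P and reverse-bump: 7 enters row 2 and ejects 6; 6 enters row 1 and ejects 4. So w(4) = 4. P is now [[3, 6], [7]].
Step i=3: Q has 3 at row 1, column 2; remove that cell from P, ejecting 6. So w(3) = 6. P is now [[3], [7]].
Step i=2: Q has 2 at row 2, column 1; remove 7 from row 2 of P and reverse-bump: 7 enters row 1 and ejects 3. So w(2) = 3. P is now [[7]].
Step i=1: Q has 1 at row 1, column 1; remove that cell from P, ejecting 7. So w(1) = 7. P is now [].

So w = 7 3 6 4 5 2 8 1.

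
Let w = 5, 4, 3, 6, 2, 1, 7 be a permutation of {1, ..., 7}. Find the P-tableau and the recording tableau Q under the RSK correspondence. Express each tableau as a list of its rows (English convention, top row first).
P = [[1, 6, 7], [2], [3], [4], [5]], Q = [[1, 4, 7], [2], [3], [5], [6]]

Insert each entry of the permutation into P by Schensted row insertion, recording in Q the position of each new cell.

Insert 5: appended to row 1. P = [[5]], Q = [[1]].
Insert 4: 4 bumps 5 from row 1; 5 starts row 2. P = [[4], [5]], Q = [[1], [2]].
Insert 3: 3 bumps 4 from row 1; 4 bumps 5 from row 2; 5 starts row 3. P = [[3], [4], [5]], Q = [[1], [2], [3]].
Insert 6: appended to row 1. P = [[3, 6], [4], [5]], Q = [[1, 4], [2], [3]].
Insert 2: 2 bumps 3 from row 1; 3 bumps 4 from row 2; 4 bumps 5 from row 3; 5 starts row 4. P = [[2, 6], [3], [4], [5]], Q = [[1, 4], [2], [3], [5]].
Insert 1: 1 bumps 2 from row 1; 2 bumps 3 from row 2; 3 bumps 4 from row 3; 4 bumps 5 from row 4; 5 starts row 5. P = [[1, 6], [2], [3], [4], [5]], Q = [[1, 4], [2], [3], [5], [6]].
Insert 7: appended to row 1. P = [[1, 6, 7], [2], [3], [4], [5]], Q = [[1, 4, 7], [2], [3], [5], [6]].

So P = [[1, 6, 7], [2], [3], [4], [5]], Q = [[1, 4, 7], [2], [3], [5], [6]].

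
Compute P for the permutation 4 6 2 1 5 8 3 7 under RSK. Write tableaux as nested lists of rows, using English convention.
Insert 4: appended to row 1. P = [[4]].
Insert 6: appended to row 1. P = [[4, 6]].
Insert 2: 2 bumps 4 from row 1; 4 starts row 2. P = [[2, 6], [4]].
Insert 1: 1 bumps 2 from row 1; 2 bumps 4 from row 2; 4 starts row 3. P = [[1, 6], [2], [4]].
Insert 5: 5 bumps 6 from row 1; 6 appends to row 2. P = [[1, 5], [2, 6], [4]].
Insert 8: appended to row 1. P = [[1, 5, 8], [2, 6], [4]].
Insert 3: 3 bumps 5 from row 1; 5 bumps 6 from row 2; 6 appends to row 3. P = [[1, 3, 8], [2, 5], [4, 6]].
Insert 7: 7 bumps 8 from row 1; 8 appends to row 2. P = [[1, 3, 7], [2, 5, 8], [4, 6]].

So P = [[1, 3, 7], [2, 5, 8], [4, 6]].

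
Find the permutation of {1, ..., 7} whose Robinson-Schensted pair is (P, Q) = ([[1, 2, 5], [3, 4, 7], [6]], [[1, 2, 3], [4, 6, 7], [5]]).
Reverse the RSK construction: for i from n down to 1, find the cell of Q containing i, remove the entry at that cell from P, and reverse-bump it up through P; the value ejected from row 1 is w(i).

Step i=7: Q has 7 at row 2, column 3; remove 7 from row 2 of P and reverse-bump: 7 enters row 1 and ejects 5. So w(7) = 5. P is now [[1, 2, 7], [3, 4], [6]].
Step i=6: Q has 6 at row 2, column 2; remove 4 from row 2 of P and reverse-bump: 4 enters row 1 and ejects 2. So w(6) = 2. P is now [[1, 4, 7], [3], [6]].
Step i=5: Q has 5 at row 3, column 1; remove 6 from row 3 of P and reverse-bump: 6 enters row 2 and ejects 3; 3 enters row 1 and ejects 1. So w(5) = 1. P is now [[3, 4, 7], [6]].
Step i=4: Q has 4 at row 2, column 1; remove 6 from row 2 of P and reverse-bump: 6 enters row 1 and ejects 4. So w(4) = 4. P is now [[3, 6, 7]].
Step i=3: Q has 3 at row 1, column 3; remove that cell from P, ejecting 7. So w(3) = 7. P is now [[3, 6]].
Step i=2: Q has 2 at row 1, column 2; remove that cell from P, ejecting 6. So w(2) = 6. P is now [[3]].
Step i=1: Q has 1 at row 1, column 1; remove that cell from P, ejecting 3. So w(1) = 3. P is now [].

So w = 3 6 7 4 1 2 5.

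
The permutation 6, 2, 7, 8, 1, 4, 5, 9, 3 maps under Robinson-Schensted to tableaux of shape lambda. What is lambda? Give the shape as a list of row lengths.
Row-insert each entry into an empty tableau.

After inserting 6: P = [[6]].
After inserting 2: P = [[2], [6]].
After inserting 7: P = [[2, 7], [6]].
After inserting 8: P = [[2, 7, 8], [6]].
After inserting 1: P = [[1, 7, 8], [2], [6]].
After inserting 4: P = [[1, 4, 8], [2, 7], [6]].
After inserting 5: P = [[1, 4, 5], [2, 7, 8], [6]].
After inserting 9: P = [[1, 4, 5, 9], [2, 7, 8], [6]].
After inserting 3: P = [[1, 3, 5, 9], [2, 4, 8], [6, 7]].

The final insertion tableau P = [[1, 3, 5, 9], [2, 4, 8], [6, 7]] has shape [4, 3, 2].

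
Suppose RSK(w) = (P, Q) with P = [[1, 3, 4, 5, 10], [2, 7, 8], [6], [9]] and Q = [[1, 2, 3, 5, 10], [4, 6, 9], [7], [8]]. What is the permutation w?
2 6 7 3 9 8 4 1 5 10

Reverse RSK: for i = n, n-1, ..., 1, locate i in Q, remove the corresponding corner cell from P, and reverse-bump its entry up through P; the value ejected from row 1 is w(i).

So w = 2 6 7 3 9 8 4 1 5 10.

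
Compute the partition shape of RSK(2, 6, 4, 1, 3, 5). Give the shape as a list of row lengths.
[3, 2, 1]

RSK row insertion gives P = [[1, 3, 5], [2, 4], [6]], which has shape [3, 2, 1].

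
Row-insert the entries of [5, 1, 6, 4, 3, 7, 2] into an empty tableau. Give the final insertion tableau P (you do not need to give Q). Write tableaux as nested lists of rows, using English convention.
P = [[1, 2, 7], [3, 6], [4], [5]]

Insert 5: appended to row 1. P = [[5]].
Insert 1: 1 bumps 5 from row 1; 5 starts row 2. P = [[1], [5]].
Insert 6: appended to row 1. P = [[1, 6], [5]].
Insert 4: 4 bumps 6 from row 1; 6 appends to row 2. P = [[1, 4], [5, 6]].
Insert 3: 3 bumps 4 from row 1; 4 bumps 5 from row 2; 5 starts row 3. P = [[1, 3], [4, 6], [5]].
Insert 7: appended to row 1. P = [[1, 3, 7], [4, 6], [5]].
Insert 2: 2 bumps 3 from row 1; 3 bumps 4 from row 2; 4 bumps 5 from row 3; 5 starts row 4. P = [[1, 2, 7], [3, 6], [4], [5]].

So P = [[1, 2, 7], [3, 6], [4], [5]].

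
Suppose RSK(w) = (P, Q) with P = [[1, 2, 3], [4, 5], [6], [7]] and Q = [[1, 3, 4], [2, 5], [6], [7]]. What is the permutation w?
4 1 2 7 6 5 3

Reverse the RSK construction: for i from n down to 1, find the cell of Q containing i, remove the entry at that cell from P, and reverse-bump it up through P; the value ejected from row 1 is w(i).

Step i=7: Q has 7 at row 4, column 1; remove 7 from row 4 of P and reverse-bump: 7 enters row 3 and ejects 6; 6 enters row 2 and ejects 5; 5 enters row 1 and ejects 3. So w(7) = 3. P is now [[1, 2, 5], [4, 6], [7]].
Step i=6: Q has 6 at row 3, column 1; remove 7 from row 3 of P and reverse-bump: 7 enters row 2 and ejects 6; 6 enters row 1 and ejects 5. So w(6) = 5. P is now [[1, 2, 6], [4, 7]].
Step i=5: Q has 5 at row 2, column 2; remove 7 from row 2 of P and reverse-bump: 7 enters row 1 and ejects 6. So w(5) = 6. P is now [[1, 2, 7], [4]].
Step i=4: Q has 4 at row 1, column 3; remove that cell from P, ejecting 7. So w(4) = 7. P is now [[1, 2], [4]].
Step i=3: Q has 3 at row 1, column 2; remove that cell from P, ejecting 2. So w(3) = 2. P is now [[1], [4]].
Step i=2: Q has 2 at row 2, column 1; remove 4 from row 2 of P and reverse-bump: 4 enters row 1 and ejects 1. So w(2) = 1. P is now [[4]].
Step i=1: Q has 1 at row 1, column 1; remove that cell from P, ejecting 4. So w(1) = 4. P is now [].

So w = 4 1 2 7 6 5 3.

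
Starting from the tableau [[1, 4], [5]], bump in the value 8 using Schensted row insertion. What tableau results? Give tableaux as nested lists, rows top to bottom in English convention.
8 is larger than every entry of row 1, so it is appended to row 1. The new tableau is [[1, 4, 8], [5]].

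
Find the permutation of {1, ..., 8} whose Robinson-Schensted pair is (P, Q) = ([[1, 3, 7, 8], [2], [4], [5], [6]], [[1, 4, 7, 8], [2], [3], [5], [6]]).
6 5 2 4 3 1 7 8

Reverse the RSK construction: for i from n down to 1, find the cell of Q containing i, remove the entry at that cell from P, and reverse-bump it up through P; the value ejected from row 1 is w(i).

Step i=8: Q has 8 at row 1, column 4; remove that cell from P, ejecting 8. So w(8) = 8. P is now [[1, 3, 7], [2], [4], [5], [6]].
Step i=7: Q has 7 at row 1, column 3; remove that cell from P, ejecting 7. So w(7) = 7. P is now [[1, 3], [2], [4], [5], [6]].
Step i=6: Q has 6 at row 5, column 1; remove 6 from row 5 of P and reverse-bump: 6 enters row 4 and ejects 5; 5 enters row 3 and ejects 4; 4 enters row 2 and ejects 2; 2 enters row 1 and ejects 1. So w(6) = 1. P is now [[2, 3], [4], [5], [6]].
Step i=5: Q has 5 at row 4, column 1; remove 6 from row 4 of P and reverse-bump: 6 enters row 3 and ejects 5; 5 enters row 2 and ejects 4; 4 enters row 1 and ejects 3. So w(5) = 3. P is now [[2, 4], [5], [6]].
Step i=4: Q has 4 at row 1, column 2; remove that cell from P, ejecting 4. So w(4) = 4. P is now [[2], [5], [6]].
Step i=3: Q has 3 at row 3, column 1; remove 6 from row 3 of P and reverse-bump: 6 enters row 2 and ejects 5; 5 enters row 1 and ejects 2. So w(3) = 2. P is now [[5], [6]].
Step i=2: Q has 2 at row 2, column 1; remove 6 from row 2 of P and reverse-bump: 6 enters row 1 and ejects 5. So w(2) = 5. P is now [[6]].
Step i=1: Q has 1 at row 1, column 1; remove that cell from P, ejecting 6. So w(1) = 6. P is now [].

So w = 6 5 2 4 3 1 7 8.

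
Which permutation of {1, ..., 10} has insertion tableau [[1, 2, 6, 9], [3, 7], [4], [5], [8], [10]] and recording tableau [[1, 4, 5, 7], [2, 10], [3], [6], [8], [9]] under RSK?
Reverse the RSK construction: for i from n down to 1, find the cell of Q containing i, remove the entry at that cell from P, and reverse-bump it up through P; the value ejected from row 1 is w(i).

Step i=10: Q has 10 at row 2, column 2; remove 7 from row 2 of P and reverse-bump: 7 enters row 1 and ejects 6. So w(10) = 6. P is now [[1, 2, 7, 9], [3], [4], [5], [8], [10]].
Step i=9: Q has 9 at row 6, column 1; remove 10 from row 6 of P and reverse-bump: 10 enters row 5 and ejects 8; 8 enters row 4 and ejects 5; 5 enters row 3 and ejects 4; 4 enters row 2 and ejects 3; 3 enters row 1 and ejects 2. So w(9) = 2. P is now [[1, 3, 7, 9], [4], [5], [8], [10]].
Step i=8: Q has 8 at row 5, column 1; remove 10 from row 5 of P and reverse-bump: 10 enters row 4 and ejects 8; 8 enters row 3 and ejects 5; 5 enters row 2 and ejects 4; 4 enters row 1 and ejects 3. So w(8) = 3. P is now [[1, 4, 7, 9], [5], [8], [10]].
Step i=7: Q has 7 at row 1, column 4; remove that cell from P, ejecting 9. So w(7) = 9. P is now [[1, 4, 7], [5], [8], [10]].
Step i=6: Q has 6 at row 4, column 1; remove 10 from row 4 of P and reverse-bump: 10 enters row 3 and ejects 8; 8 enters row 2 and ejects 5; 5 enters row 1 and ejects 4. So w(6) = 4. P is now [[1, 5, 7], [8], [10]].
Step i=5: Q has 5 at row 1, column 3; remove that cell from P, ejecting 7. So w(5) = 7. P is now [[1, 5], [8], [10]].
Step i=4: Q has 4 at row 1, column 2; remove that cell from P, ejecting 5. So w(4) = 5. P is now [[1], [8], [10]].
Step i=3: Q has 3 at row 3, column 1; remove 10 from row 3 of P and reverse-bump: 10 enters row 2 and ejects 8; 8 enters row 1 and ejects 1. So w(3) = 1. P is now [[8], [10]].
Step i=2: Q has 2 at row 2, column 1; remove 10 from row 2 of P and reverse-bump: 10 enters row 1 and ejects 8. So w(2) = 8. P is now [[10]].
Step i=1: Q has 1 at row 1, column 1; remove that cell from P, ejecting 10. So w(1) = 10. P is now [].

So w = 10 8 1 5 7 4 9 3 2 6.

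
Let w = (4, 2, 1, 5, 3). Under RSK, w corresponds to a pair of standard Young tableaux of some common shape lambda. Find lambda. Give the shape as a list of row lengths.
Row-insert each entry into an empty tableau.

After inserting 4: P = [[4]].
After inserting 2: P = [[2], [4]].
After inserting 1: P = [[1], [2], [4]].
After inserting 5: P = [[1, 5], [2], [4]].
After inserting 3: P = [[1, 3], [2, 5], [4]].

The final insertion tableau P = [[1, 3], [2, 5], [4]] has shape [2, 2, 1].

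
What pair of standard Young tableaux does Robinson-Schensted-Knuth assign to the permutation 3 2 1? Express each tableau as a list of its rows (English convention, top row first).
Insert each entry of the permutation into P by Schensted row insertion, recording in Q the position of each new cell.

Insert 3: appended to row 1. P = [[3]].
Insert 2: 2 bumps 3 from row 1; 3 starts row 2. P = [[2], [3]].
Insert 1: 1 bumps 2 from row 1; 2 bumps 3 from row 2; 3 starts row 3. P = [[1], [2], [3]].

So P = [[1], [2], [3]], Q = [[1], [2], [3]].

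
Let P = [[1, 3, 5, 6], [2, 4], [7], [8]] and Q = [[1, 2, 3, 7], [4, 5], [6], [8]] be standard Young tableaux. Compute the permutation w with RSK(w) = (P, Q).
2 4 8 1 7 5 6 3

Reverse the RSK construction: for i from n down to 1, find the cell of Q containing i, remove the entry at that cell from P, and reverse-bump it up through P; the value ejected from row 1 is w(i).

Step i=8: Q has 8 at row 4, column 1; remove 8 from row 4 of P and reverse-bump: 8 enters row 3 and ejects 7; 7 enters row 2 and ejects 4; 4 enters row 1 and ejects 3. So w(8) = 3. P is now [[1, 4, 5, 6], [2, 7], [8]].
Step i=7: Q has 7 at row 1, column 4; remove that cell from P, ejecting 6. So w(7) = 6. P is now [[1, 4, 5], [2, 7], [8]].
Step i=6: Q has 6 at row 3, column 1; remove 8 from row 3 of P and reverse-bump: 8 enters row 2 and ejects 7; 7 enters row 1 and ejects 5. So w(6) = 5. P is now [[1, 4, 7], [2, 8]].
Step i=5: Q has 5 at row 2, column 2; remove 8 from row 2 of P and reverse-bump: 8 enters row 1 and ejects 7. So w(5) = 7. P is now [[1, 4, 8], [2]].
Step i=4: Q has 4 at row 2, column 1; remove 2 from row 2 of P and reverse-bump: 2 enters row 1 and ejects 1. So w(4) = 1. P is now [[2, 4, 8]].
Step i=3: Q has 3 at row 1, column 3; remove that cell from P, ejecting 8. So w(3) = 8. P is now [[2, 4]].
Step i=2: Q has 2 at row 1, column 2; remove that cell from P, ejecting 4. So w(2) = 4. P is now [[2]].
Step i=1: Q has 1 at row 1, column 1; remove that cell from P, ejecting 2. So w(1) = 2. P is now [].

So w = 2 4 8 1 7 5 6 3.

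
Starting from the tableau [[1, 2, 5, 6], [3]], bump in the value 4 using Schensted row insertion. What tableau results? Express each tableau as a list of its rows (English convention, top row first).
In row 1, 4 replaces 5 (the leftmost entry greater than 4); 5 is bumped to row 2. 5 is appended to row 2. The new tableau is [[1, 2, 4, 6], [3, 5]].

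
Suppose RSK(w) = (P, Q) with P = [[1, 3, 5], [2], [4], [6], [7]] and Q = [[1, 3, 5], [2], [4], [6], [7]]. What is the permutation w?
7 2 6 4 5 3 1

Reverse the RSK construction: for i from n down to 1, find the cell of Q containing i, remove the entry at that cell from P, and reverse-bump it up through P; the value ejected from row 1 is w(i).

Step i=7: Q has 7 at row 5, column 1; remove 7 from row 5 of P and reverse-bump: 7 enters row 4 and ejects 6; 6 enters row 3 and ejects 4; 4 enters row 2 and ejects 2; 2 enters row 1 and ejects 1. So w(7) = 1. P is now [[2, 3, 5], [4], [6], [7]].
Step i=6: Q has 6 at row 4, column 1; remove 7 from row 4 of P and reverse-bump: 7 enters row 3 and ejects 6; 6 enters row 2 and ejects 4; 4 enters row 1 and ejects 3. So w(6) = 3. P is now [[2, 4, 5], [6], [7]].
Step i=5: Q has 5 at row 1, column 3; remove that cell from P, ejecting 5. So w(5) = 5. P is now [[2, 4], [6], [7]].
Step i=4: Q has 4 at row 3, column 1; remove 7 from row 3 of P and reverse-bump: 7 enters row 2 and ejects 6; 6 enters row 1 and ejects 4. So w(4) = 4. P is now [[2, 6], [7]].
Step i=3: Q has 3 at row 1, column 2; remove that cell from P, ejecting 6. So w(3) = 6. P is now [[2], [7]].
Step i=2: Q has 2 at row 2, column 1; remove 7 from row 2 of P and reverse-bump: 7 enters row 1 and ejects 2. So w(2) = 2. P is now [[7]].
Step i=1: Q has 1 at row 1, column 1; remove that cell from P, ejecting 7. So w(1) = 7. P is now [].

So w = 7 2 6 4 5 3 1.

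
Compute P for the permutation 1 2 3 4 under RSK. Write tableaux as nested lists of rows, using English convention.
Insert 1: appended to row 1. P = [[1]].
Insert 2: appended to row 1. P = [[1, 2]].
Insert 3: appended to row 1. P = [[1, 2, 3]].
Insert 4: appended to row 1. P = [[1, 2, 3, 4]].

So P = [[1, 2, 3, 4]].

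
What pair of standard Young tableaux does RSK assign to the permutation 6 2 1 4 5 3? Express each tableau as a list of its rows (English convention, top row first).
P = [[1, 3, 5], [2, 4], [6]], Q = [[1, 4, 5], [2, 6], [3]]

Insert each entry of the permutation into P by Schensted row insertion, recording in Q the position of each new cell.

Insert 6: appended to row 1. P = [[6]], Q = [[1]].
Insert 2: 2 bumps 6 from row 1; 6 starts row 2. P = [[2], [6]], Q = [[1], [2]].
Insert 1: 1 bumps 2 from row 1; 2 bumps 6 from row 2; 6 starts row 3. P = [[1], [2], [6]], Q = [[1], [2], [3]].
Insert 4: appended to row 1. P = [[1, 4], [2], [6]], Q = [[1, 4], [2], [3]].
Insert 5: appended to row 1. P = [[1, 4, 5], [2], [6]], Q = [[1, 4, 5], [2], [3]].
Insert 3: 3 bumps 4 from row 1; 4 appends to row 2. P = [[1, 3, 5], [2, 4], [6]], Q = [[1, 4, 5], [2, 6], [3]].

So P = [[1, 3, 5], [2, 4], [6]], Q = [[1, 4, 5], [2, 6], [3]].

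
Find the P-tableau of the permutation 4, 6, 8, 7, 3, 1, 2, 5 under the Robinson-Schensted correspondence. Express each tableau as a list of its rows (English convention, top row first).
P = [[1, 2, 5], [3, 6, 7], [4], [8]]

Insert 4: appended to row 1. P = [[4]].
Insert 6: appended to row 1. P = [[4, 6]].
Insert 8: appended to row 1. P = [[4, 6, 8]].
Insert 7: 7 bumps 8 from row 1; 8 starts row 2. P = [[4, 6, 7], [8]].
Insert 3: 3 bumps 4 from row 1; 4 bumps 8 from row 2; 8 starts row 3. P = [[3, 6, 7], [4], [8]].
Insert 1: 1 bumps 3 from row 1; 3 bumps 4 from row 2; 4 bumps 8 from row 3; 8 starts row 4. P = [[1, 6, 7], [3], [4], [8]].
Insert 2: 2 bumps 6 from row 1; 6 appends to row 2. P = [[1, 2, 7], [3, 6], [4], [8]].
Insert 5: 5 bumps 7 from row 1; 7 appends to row 2. P = [[1, 2, 5], [3, 6, 7], [4], [8]].

So P = [[1, 2, 5], [3, 6, 7], [4], [8]].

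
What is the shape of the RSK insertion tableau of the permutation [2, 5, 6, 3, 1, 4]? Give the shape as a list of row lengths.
RSK row insertion gives P = [[1, 3, 4], [2, 6], [5]], which has shape [3, 2, 1].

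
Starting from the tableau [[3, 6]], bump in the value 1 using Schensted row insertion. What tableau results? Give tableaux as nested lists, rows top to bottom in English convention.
In row 1, 1 replaces 3 (the leftmost entry greater than 1); 3 is bumped to row 2. 3 starts a new row 2. The new tableau is [[1, 6], [3]].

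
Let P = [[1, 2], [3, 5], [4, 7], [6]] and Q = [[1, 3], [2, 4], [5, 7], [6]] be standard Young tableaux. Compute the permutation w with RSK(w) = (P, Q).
6 4 7 5 3 1 2

Reverse RSK: for i = n, n-1, ..., 1, locate i in Q, remove the corresponding corner cell from P, and reverse-bump its entry up through P; the value ejected from row 1 is w(i).

So w = 6 4 7 5 3 1 2.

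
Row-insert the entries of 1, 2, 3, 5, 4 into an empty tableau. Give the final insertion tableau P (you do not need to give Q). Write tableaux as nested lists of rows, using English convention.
After inserting 1: P = [[1]].
After inserting 2: P = [[1, 2]].
After inserting 3: P = [[1, 2, 3]].
After inserting 5: P = [[1, 2, 3, 5]].
After inserting 4: P = [[1, 2, 3, 4], [5]].

So P = [[1, 2, 3, 4], [5]].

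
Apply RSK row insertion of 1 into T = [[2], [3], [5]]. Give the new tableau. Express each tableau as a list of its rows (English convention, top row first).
In row 1, 1 replaces 2 (the leftmost entry greater than 1); 2 is bumped to row 2. In row 2, 2 replaces 3 (the leftmost entry greater than 2); 3 is bumped to row 3. In row 3, 3 replaces 5 (the leftmost entry greater than 3); 5 is bumped to row 4. 5 starts a new row 4. The new tableau is [[1], [2], [3], [5]].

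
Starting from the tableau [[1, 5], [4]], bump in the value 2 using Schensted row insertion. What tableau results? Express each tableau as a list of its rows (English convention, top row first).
In row 1, 2 replaces 5 (the leftmost entry greater than 2); 5 is bumped to row 2. 5 is appended to row 2. The new tableau is [[1, 2], [4, 5]].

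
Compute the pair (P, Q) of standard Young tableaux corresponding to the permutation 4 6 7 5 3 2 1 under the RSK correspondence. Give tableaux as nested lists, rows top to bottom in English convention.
Insert each entry of the permutation into P by Schensted row insertion, recording in Q the position of each new cell.

After inserting 4: P = [[4]].
After inserting 6: P = [[4, 6]].
After inserting 7: P = [[4, 6, 7]].
After inserting 5: P = [[4, 5, 7], [6]].
After inserting 3: P = [[3, 5, 7], [4], [6]].
After inserting 2: P = [[2, 5, 7], [3], [4], [6]].
After inserting 1: P = [[1, 5, 7], [2], [3], [4], [6]].

So P = [[1, 5, 7], [2], [3], [4], [6]], Q = [[1, 2, 3], [4], [5], [6], [7]].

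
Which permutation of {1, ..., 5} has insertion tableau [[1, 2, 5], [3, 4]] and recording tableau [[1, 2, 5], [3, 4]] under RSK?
3 4 1 2 5

Reverse RSK: for i = n, n-1, ..., 1, locate i in Q, remove the corresponding corner cell from P, and reverse-bump its entry up through P; the value ejected from row 1 is w(i).

So w = 3 4 1 2 5.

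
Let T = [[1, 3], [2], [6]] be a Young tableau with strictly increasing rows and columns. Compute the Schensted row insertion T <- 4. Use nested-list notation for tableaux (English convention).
[[1, 3, 4], [2], [6]]

4 is larger than every entry of row 1, so it is appended to row 1. The new tableau is [[1, 3, 4], [2], [6]].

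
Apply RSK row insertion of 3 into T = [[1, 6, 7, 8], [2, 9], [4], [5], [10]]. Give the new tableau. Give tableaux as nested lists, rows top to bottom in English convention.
In row 1, 3 replaces 6 (the leftmost entry greater than 3); 6 is bumped to row 2. In row 2, 6 replaces 9 (the leftmost entry greater than 6); 9 is bumped to row 3. 9 is appended to row 3. The new tableau is [[1, 3, 7, 8], [2, 6], [4, 9], [5], [10]].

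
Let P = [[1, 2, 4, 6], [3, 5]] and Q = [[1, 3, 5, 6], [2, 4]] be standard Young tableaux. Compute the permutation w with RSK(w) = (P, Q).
Reverse the RSK construction: for i from n down to 1, find the cell of Q containing i, remove the entry at that cell from P, and reverse-bump it up through P; the value ejected from row 1 is w(i).

Step i=6: Q has 6 at row 1, column 4; remove that cell from P, ejecting 6. So w(6) = 6. P is now [[1, 2, 4], [3, 5]].
Step i=5: Q has 5 at row 1, column 3; remove that cell from P, ejecting 4. So w(5) = 4. P is now [[1, 2], [3, 5]].
Step i=4: Q has 4 at row 2, column 2; remove 5 from row 2 of P and reverse-bump: 5 enters row 1 and ejects 2. So w(4) = 2. P is now [[1, 5], [3]].
Step i=3: Q has 3 at row 1, column 2; remove that cell from P, ejecting 5. So w(3) = 5. P is now [[1], [3]].
Step i=2: Q has 2 at row 2, column 1; remove 3 from row 2 of P and reverse-bump: 3 enters row 1 and ejects 1. So w(2) = 1. P is now [[3]].
Step i=1: Q has 1 at row 1, column 1; remove that cell from P, ejecting 3. So w(1) = 3. P is now [].

So w = 3 1 5 2 4 6.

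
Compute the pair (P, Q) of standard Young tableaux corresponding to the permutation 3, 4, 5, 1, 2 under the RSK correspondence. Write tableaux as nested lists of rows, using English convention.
P = [[1, 2, 5], [3, 4]], Q = [[1, 2, 3], [4, 5]]

Insert each entry of the permutation into P by Schensted row insertion, recording in Q the position of each new cell.

Insert 3: appended to row 1. P = [[3]].
Insert 4: appended to row 1. P = [[3, 4]].
Insert 5: appended to row 1. P = [[3, 4, 5]].
Insert 1: 1 bumps 3 from row 1; 3 starts row 2. P = [[1, 4, 5], [3]].
Insert 2: 2 bumps 4 from row 1; 4 appends to row 2. P = [[1, 2, 5], [3, 4]].

So P = [[1, 2, 5], [3, 4]], Q = [[1, 2, 3], [4, 5]].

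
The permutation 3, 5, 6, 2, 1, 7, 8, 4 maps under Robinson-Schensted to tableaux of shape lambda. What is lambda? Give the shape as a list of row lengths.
Row-insert each entry into an empty tableau.

After inserting 3: P = [[3]].
After inserting 5: P = [[3, 5]].
After inserting 6: P = [[3, 5, 6]].
After inserting 2: P = [[2, 5, 6], [3]].
After inserting 1: P = [[1, 5, 6], [2], [3]].
After inserting 7: P = [[1, 5, 6, 7], [2], [3]].
After inserting 8: P = [[1, 5, 6, 7, 8], [2], [3]].
After inserting 4: P = [[1, 4, 6, 7, 8], [2, 5], [3]].

The final insertion tableau P = [[1, 4, 6, 7, 8], [2, 5], [3]] has shape [5, 2, 1].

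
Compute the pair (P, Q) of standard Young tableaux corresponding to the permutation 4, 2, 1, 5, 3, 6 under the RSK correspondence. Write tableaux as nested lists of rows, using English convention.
P = [[1, 3, 6], [2, 5], [4]], Q = [[1, 4, 6], [2, 5], [3]]

Insert each entry of the permutation into P by Schensted row insertion, recording in Q the position of each new cell.

Insert 4: appended to row 1. P = [[4]].
Insert 2: 2 bumps 4 from row 1; 4 starts row 2. P = [[2], [4]].
Insert 1: 1 bumps 2 from row 1; 2 bumps 4 from row 2; 4 starts row 3. P = [[1], [2], [4]].
Insert 5: appended to row 1. P = [[1, 5], [2], [4]].
Insert 3: 3 bumps 5 from row 1; 5 appends to row 2. P = [[1, 3], [2, 5], [4]].
Insert 6: appended to row 1. P = [[1, 3, 6], [2, 5], [4]].

So P = [[1, 3, 6], [2, 5], [4]], Q = [[1, 4, 6], [2, 5], [3]].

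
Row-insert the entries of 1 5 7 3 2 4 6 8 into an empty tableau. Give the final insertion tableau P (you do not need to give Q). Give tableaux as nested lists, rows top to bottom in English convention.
Insert 1: appended to row 1. P = [[1]].
Insert 5: appended to row 1. P = [[1, 5]].
Insert 7: appended to row 1. P = [[1, 5, 7]].
Insert 3: 3 bumps 5 from row 1; 5 starts row 2. P = [[1, 3, 7], [5]].
Insert 2: 2 bumps 3 from row 1; 3 bumps 5 from row 2; 5 starts row 3. P = [[1, 2, 7], [3], [5]].
Insert 4: 4 bumps 7 from row 1; 7 appends to row 2. P = [[1, 2, 4], [3, 7], [5]].
Insert 6: appended to row 1. P = [[1, 2, 4, 6], [3, 7], [5]].
Insert 8: appended to row 1. P = [[1, 2, 4, 6, 8], [3, 7], [5]].

So P = [[1, 2, 4, 6, 8], [3, 7], [5]].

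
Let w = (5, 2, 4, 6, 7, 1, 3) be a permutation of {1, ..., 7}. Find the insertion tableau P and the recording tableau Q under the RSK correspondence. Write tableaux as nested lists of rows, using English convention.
P = [[1, 3, 6, 7], [2, 4], [5]], Q = [[1, 3, 4, 5], [2, 7], [6]]

Insert each entry of the permutation into P by Schensted row insertion, recording in Q the position of each new cell.

Insert 5: appended to row 1. P = [[5]].
Insert 2: 2 bumps 5 from row 1; 5 starts row 2. P = [[2], [5]].
Insert 4: appended to row 1. P = [[2, 4], [5]].
Insert 6: appended to row 1. P = [[2, 4, 6], [5]].
Insert 7: appended to row 1. P = [[2, 4, 6, 7], [5]].
Insert 1: 1 bumps 2 from row 1; 2 bumps 5 from row 2; 5 starts row 3. P = [[1, 4, 6, 7], [2], [5]].
Insert 3: 3 bumps 4 from row 1; 4 appends to row 2. P = [[1, 3, 6, 7], [2, 4], [5]].

So P = [[1, 3, 6, 7], [2, 4], [5]], Q = [[1, 3, 4, 5], [2, 7], [6]].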